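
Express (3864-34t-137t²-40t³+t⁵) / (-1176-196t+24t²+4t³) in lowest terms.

(-92+3t+t²+t³)/(28+4t)

Apply the Euclidean algorithm:
  t⁵-40t³-137t²-34t+3864 = ((1/4)t²-(3/2)t+45/4)(4t³+24t²-196t-1176) + (-407t²+407t+17094)
  4t³+24t²-196t-1176 = (-(4/407)t-28/407)(-407t²+407t+17094) + (0)
Last nonzero remainder: -407t²+407t+17094. Dividing through by -407 gives the monic gcd t²-t-42.
Cancel t²-t-42 from numerator and denominator to get the reduced form.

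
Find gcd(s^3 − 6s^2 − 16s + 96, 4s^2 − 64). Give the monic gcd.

Apply the Euclidean algorithm:
  s^3 − 6s^2 − 16s + 96 = ((1/4)s − 3/2)(4s^2 − 64) + (0)
Last nonzero remainder: 4s^2 − 64. Dividing through by 4 gives the monic gcd s^2 − 16.

s^2 − 16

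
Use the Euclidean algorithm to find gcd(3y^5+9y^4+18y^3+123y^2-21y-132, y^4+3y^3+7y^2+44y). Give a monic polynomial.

y^3+3y^2+7y+44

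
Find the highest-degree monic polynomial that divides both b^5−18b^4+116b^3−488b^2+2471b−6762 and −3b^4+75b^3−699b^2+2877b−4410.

b^3−20b^2+133b−294

Repeated division with remainder:
  b^5−18b^4+116b^3−488b^2+2471b−6762 = (−(1/3)b−7/3)(−3b^4+75b^3−699b^2+2877b−4410) + (58b^3−1160b^2+7714b−17052)
  −3b^4+75b^3−699b^2+2877b−4410 = (−(3/58)b+15/58)(58b^3−1160b^2+7714b−17052) + (0)
Last nonzero remainder: 58b^3−1160b^2+7714b−17052. Dividing through by 58 gives the monic gcd b^3−20b^2+133b−294.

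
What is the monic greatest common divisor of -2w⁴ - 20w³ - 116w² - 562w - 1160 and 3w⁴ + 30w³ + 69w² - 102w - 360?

w² + 9w + 20

Repeated division with remainder:
  -2w⁴ - 20w³ - 116w² - 562w - 1160 = (-2/3)(3w⁴ + 30w³ + 69w² - 102w - 360) + (-70w² - 630w - 1400)
  3w⁴ + 30w³ + 69w² - 102w - 360 = (-(3/70)w² - (3/70)w + 9/35)(-70w² - 630w - 1400) + (0)
Last nonzero remainder: -70w² - 630w - 1400. Dividing through by -70 gives the monic gcd w² + 9w + 20.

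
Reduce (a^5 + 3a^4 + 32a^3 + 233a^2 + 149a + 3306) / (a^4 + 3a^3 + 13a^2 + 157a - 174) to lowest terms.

Apply the Euclidean algorithm:
  a^5 + 3a^4 + 32a^3 + 233a^2 + 149a + 3306 = (a)(a^4 + 3a^3 + 13a^2 + 157a - 174) + (19a^3 + 76a^2 + 323a + 3306)
  a^4 + 3a^3 + 13a^2 + 157a - 174 = ((1/19)a - 1/19)(19a^3 + 76a^2 + 323a + 3306) + (0)
Last nonzero remainder: 19a^3 + 76a^2 + 323a + 3306. Dividing through by 19 gives the monic gcd a^3 + 4a^2 + 17a + 174.
Cancel a^3 + 4a^2 + 17a + 174 from numerator and denominator to get the reduced form.

(a^2 - a + 19)/(a - 1)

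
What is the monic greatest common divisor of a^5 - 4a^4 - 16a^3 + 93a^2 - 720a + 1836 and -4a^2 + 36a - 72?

Apply the Euclidean algorithm:
  a^5 - 4a^4 - 16a^3 + 93a^2 - 720a + 1836 = (-(1/4)a^3 - (5/4)a^2 - (11/4)a - 51/2)(-4a^2 + 36a - 72) + (0)
Last nonzero remainder: -4a^2 + 36a - 72. Dividing through by -4 gives the monic gcd a^2 - 9a + 18.

a^2 - 9a + 18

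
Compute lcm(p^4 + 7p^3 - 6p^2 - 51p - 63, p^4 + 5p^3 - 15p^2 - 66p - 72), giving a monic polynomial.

p^6 + 9p^5 - 16p^4 - 231p^3 - 21p^2 + 1098p + 1512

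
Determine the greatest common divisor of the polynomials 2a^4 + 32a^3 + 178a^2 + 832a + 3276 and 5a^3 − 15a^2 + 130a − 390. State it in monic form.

a^2 + 26

Apply the Euclidean algorithm:
  2a^4 + 32a^3 + 178a^2 + 832a + 3276 = ((2/5)a + 38/5)(5a^3 − 15a^2 + 130a − 390) + (240a^2 + 6240)
  5a^3 − 15a^2 + 130a − 390 = ((1/48)a − 1/16)(240a^2 + 6240) + (0)
Last nonzero remainder: 240a^2 + 6240. Dividing through by 240 gives the monic gcd a^2 + 26.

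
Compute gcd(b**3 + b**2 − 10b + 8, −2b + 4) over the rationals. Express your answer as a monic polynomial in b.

b − 2

Apply the Euclidean algorithm:
  b**3 + b**2 − 10b + 8 = (−(1/2)b**2 − (3/2)b + 2)(−2b + 4) + (0)
Last nonzero remainder: −2b + 4. Dividing through by −2 gives the monic gcd b − 2.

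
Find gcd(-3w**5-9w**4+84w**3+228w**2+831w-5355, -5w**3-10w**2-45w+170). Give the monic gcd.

w**2+4w+17

By polynomial division,
  -3w**5-9w**4+84w**3+228w**2+831w-5355 = ((3/5)w**2+(3/5)w-117/5)(-5w**3-10w**2-45w+170) + (-81w**2-324w-1377)
  -5w**3-10w**2-45w+170 = ((5/81)w-10/81)(-81w**2-324w-1377) + (0)
Last nonzero remainder: -81w**2-324w-1377. Dividing through by -81 gives the monic gcd w**2+4w+17.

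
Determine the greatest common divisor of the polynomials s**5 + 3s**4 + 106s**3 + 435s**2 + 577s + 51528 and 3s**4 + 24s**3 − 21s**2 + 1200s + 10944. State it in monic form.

Apply the Euclidean algorithm:
  s**5 + 3s**4 + 106s**3 + 435s**2 + 577s + 51528 = ((1/3)s − 5/3)(3s**4 + 24s**3 − 21s**2 + 1200s + 10944) + (153s**3 − 1071s + 69768)
  3s**4 + 24s**3 − 21s**2 + 1200s + 10944 = ((1/51)s + 8/51)(153s**3 − 1071s + 69768) + (0)
Last nonzero remainder: 153s**3 − 1071s + 69768. Dividing through by 153 gives the monic gcd s**3 − 7s + 456.

s**3 − 7s + 456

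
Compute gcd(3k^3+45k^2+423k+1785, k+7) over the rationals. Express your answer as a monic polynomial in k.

k+7

By polynomial division,
  3k^3+45k^2+423k+1785 = (3k^2+24k+255)(k+7) + (0)
The last nonzero remainder k+7 is already monic.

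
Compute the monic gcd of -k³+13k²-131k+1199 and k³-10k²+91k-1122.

k-11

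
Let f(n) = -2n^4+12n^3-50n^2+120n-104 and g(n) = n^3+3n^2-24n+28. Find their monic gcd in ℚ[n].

n^2-4n+4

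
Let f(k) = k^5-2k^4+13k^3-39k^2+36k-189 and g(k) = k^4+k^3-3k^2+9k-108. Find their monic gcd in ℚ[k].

k^3-3k^2+9k-27

By polynomial division,
  k^5-2k^4+13k^3-39k^2+36k-189 = (k-3)(k^4+k^3-3k^2+9k-108) + (19k^3-57k^2+171k-513)
  k^4+k^3-3k^2+9k-108 = ((1/19)k+4/19)(19k^3-57k^2+171k-513) + (0)
Last nonzero remainder: 19k^3-57k^2+171k-513. Dividing through by 19 gives the monic gcd k^3-3k^2+9k-27.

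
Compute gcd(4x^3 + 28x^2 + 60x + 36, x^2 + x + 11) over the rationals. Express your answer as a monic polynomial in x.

1

By polynomial division,
  4x^3 + 28x^2 + 60x + 36 = (4x + 24)(x^2 + x + 11) + (-8x - 228)
  x^2 + x + 11 = (-(1/8)x + 55/16)(-8x - 228) + (3179/4)
  -8x - 228 = (-(32/3179)x - 912/3179)(3179/4) + (0)
The last nonzero remainder is the constant 3179/4, so the polynomials are coprime and gcd = 1.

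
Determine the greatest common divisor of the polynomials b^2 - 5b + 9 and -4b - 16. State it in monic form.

1

By polynomial division,
  b^2 - 5b + 9 = (-(1/4)b + 9/4)(-4b - 16) + (45)
  -4b - 16 = (-(4/45)b - 16/45)(45) + (0)
The last nonzero remainder is the constant 45, so the polynomials are coprime and gcd = 1.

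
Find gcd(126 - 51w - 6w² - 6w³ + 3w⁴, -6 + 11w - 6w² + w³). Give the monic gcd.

6 - 5w + w²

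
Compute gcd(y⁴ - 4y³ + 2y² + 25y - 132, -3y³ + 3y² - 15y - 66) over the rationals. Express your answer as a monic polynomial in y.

y² - 3y + 11

By polynomial division,
  y⁴ - 4y³ + 2y² + 25y - 132 = (-(1/3)y + 1)(-3y³ + 3y² - 15y - 66) + (-6y² + 18y - 66)
  -3y³ + 3y² - 15y - 66 = ((1/2)y + 1)(-6y² + 18y - 66) + (0)
Last nonzero remainder: -6y² + 18y - 66. Dividing through by -6 gives the monic gcd y² - 3y + 11.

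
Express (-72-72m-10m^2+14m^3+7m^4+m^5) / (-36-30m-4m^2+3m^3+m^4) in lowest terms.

Repeated division with remainder:
  m^5+7m^4+14m^3-10m^2-72m-72 = (m+4)(m^4+3m^3-4m^2-30m-36) + (6m^3+36m^2+84m+72)
  m^4+3m^3-4m^2-30m-36 = ((1/6)m-1/2)(6m^3+36m^2+84m+72) + (0)
Last nonzero remainder: 6m^3+36m^2+84m+72. Dividing through by 6 gives the monic gcd m^3+6m^2+14m+12.
Cancel m^3+6m^2+14m+12 from numerator and denominator to get the reduced form.

(-6+m+m^2)/(-3+m)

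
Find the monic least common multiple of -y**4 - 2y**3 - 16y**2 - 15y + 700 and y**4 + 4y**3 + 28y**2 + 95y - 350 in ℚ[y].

y**5 + 12y**3 - 17y**2 - 730y + 1400

By polynomial division,
  -y**4 - 2y**3 - 16y**2 - 15y + 700 = (-1)(y**4 + 4y**3 + 28y**2 + 95y - 350) + (2y**3 + 12y**2 + 80y + 350)
  y**4 + 4y**3 + 28y**2 + 95y - 350 = ((1/2)y - 1)(2y**3 + 12y**2 + 80y + 350) + (0)
Last nonzero remainder: 2y**3 + 12y**2 + 80y + 350. Dividing through by 2 gives the monic gcd y**3 + 6y**2 + 40y + 175.
Then lcm(f, g) = f·g / gcd(f, g); expanding and making the result monic gives the answer.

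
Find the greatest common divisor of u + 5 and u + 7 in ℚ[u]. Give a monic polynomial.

Euclidean algorithm in ℚ[u]:
  u + 5 = (u + 7) + (−2)
  u + 7 = (−(1/2)u − 7/2)(−2) + (0)
The last nonzero remainder is the constant −2, so the polynomials are coprime and gcd = 1.

1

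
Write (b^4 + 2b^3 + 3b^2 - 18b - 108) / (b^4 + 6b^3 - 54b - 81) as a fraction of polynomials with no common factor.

By polynomial division,
  b^4 + 2b^3 + 3b^2 - 18b - 108 = (b^4 + 6b^3 - 54b - 81) + (-4b^3 + 3b^2 + 36b - 27)
  b^4 + 6b^3 - 54b - 81 = (-(1/4)b - 27/16)(-4b^3 + 3b^2 + 36b - 27) + ((225/16)b^2 - 2025/16)
  -4b^3 + 3b^2 + 36b - 27 = (-(64/225)b + 16/75)((225/16)b^2 - 2025/16) + (0)
Last nonzero remainder: (225/16)b^2 - 2025/16. Dividing through by 225/16 gives the monic gcd b^2 - 9.
Cancel b^2 - 9 from numerator and denominator to get the reduced form.

(b^2 + 2b + 12)/(b^2 + 6b + 9)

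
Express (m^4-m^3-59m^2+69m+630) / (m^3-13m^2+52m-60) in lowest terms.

Repeated division with remainder:
  m^4-m^3-59m^2+69m+630 = (m+12)(m^3-13m^2+52m-60) + (45m^2-495m+1350)
  m^3-13m^2+52m-60 = ((1/45)m-2/45)(45m^2-495m+1350) + (0)
Last nonzero remainder: 45m^2-495m+1350. Dividing through by 45 gives the monic gcd m^2-11m+30.
Cancel m^2-11m+30 from numerator and denominator to get the reduced form.

(m^2+10m+21)/(m-2)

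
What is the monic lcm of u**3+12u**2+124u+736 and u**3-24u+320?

u**5+4u**4+68u**3+224u**2-928u+29440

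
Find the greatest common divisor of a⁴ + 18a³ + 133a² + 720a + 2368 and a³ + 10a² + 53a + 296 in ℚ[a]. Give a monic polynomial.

a³ + 10a² + 53a + 296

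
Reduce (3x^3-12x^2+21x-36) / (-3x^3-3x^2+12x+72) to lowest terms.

By polynomial division,
  3x^3-12x^2+21x-36 = (-1)(-3x^3-3x^2+12x+72) + (-15x^2+33x+36)
  -3x^3-3x^2+12x+72 = ((1/5)x+16/25)(-15x^2+33x+36) + (-(408/25)x+1224/25)
  -15x^2+33x+36 = ((125/136)x+25/34)(-(408/25)x+1224/25) + (0)
Last nonzero remainder: -(408/25)x+1224/25. Dividing through by -408/25 gives the monic gcd x-3.
Cancel x-3 from numerator and denominator to get the reduced form.

(-x^2+x-4)/(x^2+4x+8)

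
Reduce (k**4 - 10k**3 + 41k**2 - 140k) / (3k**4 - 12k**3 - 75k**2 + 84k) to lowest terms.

(k**2 - 3k + 20)/(3k**2 + 9k - 12)

Apply the Euclidean algorithm:
  k**4 - 10k**3 + 41k**2 - 140k = (1/3)(3k**4 - 12k**3 - 75k**2 + 84k) + (-6k**3 + 66k**2 - 168k)
  3k**4 - 12k**3 - 75k**2 + 84k = (-(1/2)k - 7/2)(-6k**3 + 66k**2 - 168k) + (72k**2 - 504k)
  -6k**3 + 66k**2 - 168k = (-(1/12)k + 1/3)(72k**2 - 504k) + (0)
Last nonzero remainder: 72k**2 - 504k. Dividing through by 72 gives the monic gcd k**2 - 7k.
Cancel k**2 - 7k from numerator and denominator to get the reduced form.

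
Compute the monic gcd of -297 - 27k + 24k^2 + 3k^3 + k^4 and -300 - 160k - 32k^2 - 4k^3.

Apply the Euclidean algorithm:
  k^4 + 3k^3 + 24k^2 - 27k - 297 = (-(1/4)k + 5/4)(-4k^3 - 32k^2 - 160k - 300) + (24k^2 + 98k + 78)
  -4k^3 - 32k^2 - 160k - 300 = (-(1/6)k - 47/72)(24k^2 + 98k + 78) + (-(2989/36)k - 2989/12)
  24k^2 + 98k + 78 = (-(864/2989)k - 936/2989)(-(2989/36)k - 2989/12) + (0)
Last nonzero remainder: -(2989/36)k - 2989/12. Dividing through by -2989/36 gives the monic gcd k + 3.

3 + k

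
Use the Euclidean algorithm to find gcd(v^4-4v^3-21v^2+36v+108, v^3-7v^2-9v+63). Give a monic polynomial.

v^2-9

By polynomial division,
  v^4-4v^3-21v^2+36v+108 = (v+3)(v^3-7v^2-9v+63) + (9v^2-81)
  v^3-7v^2-9v+63 = ((1/9)v-7/9)(9v^2-81) + (0)
Last nonzero remainder: 9v^2-81. Dividing through by 9 gives the monic gcd v^2-9.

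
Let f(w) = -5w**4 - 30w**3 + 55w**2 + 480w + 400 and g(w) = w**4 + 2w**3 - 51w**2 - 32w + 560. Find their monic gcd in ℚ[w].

w**2 - 16

Apply the Euclidean algorithm:
  -5w**4 - 30w**3 + 55w**2 + 480w + 400 = (-5)(w**4 + 2w**3 - 51w**2 - 32w + 560) + (-20w**3 - 200w**2 + 320w + 3200)
  w**4 + 2w**3 - 51w**2 - 32w + 560 = (-(1/20)w + 2/5)(-20w**3 - 200w**2 + 320w + 3200) + (45w**2 - 720)
  -20w**3 - 200w**2 + 320w + 3200 = (-(4/9)w - 40/9)(45w**2 - 720) + (0)
Last nonzero remainder: 45w**2 - 720. Dividing through by 45 gives the monic gcd w**2 - 16.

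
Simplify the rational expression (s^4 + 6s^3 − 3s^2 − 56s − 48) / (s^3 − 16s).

(s^3 + 2s^2 − 11s − 12)/(s^2 − 4s)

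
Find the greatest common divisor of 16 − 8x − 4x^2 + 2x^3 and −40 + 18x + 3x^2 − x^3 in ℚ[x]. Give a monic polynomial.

−2 + x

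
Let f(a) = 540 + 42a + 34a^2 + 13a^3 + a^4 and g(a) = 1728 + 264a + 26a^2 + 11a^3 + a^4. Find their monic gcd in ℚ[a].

54 + 15a + a^2

By polynomial division,
  a^4 + 13a^3 + 34a^2 + 42a + 540 = (a^4 + 11a^3 + 26a^2 + 264a + 1728) + (2a^3 + 8a^2 - 222a - 1188)
  a^4 + 11a^3 + 26a^2 + 264a + 1728 = ((1/2)a + 7/2)(2a^3 + 8a^2 - 222a - 1188) + (109a^2 + 1635a + 5886)
  2a^3 + 8a^2 - 222a - 1188 = ((2/109)a - 22/109)(109a^2 + 1635a + 5886) + (0)
Last nonzero remainder: 109a^2 + 1635a + 5886. Dividing through by 109 gives the monic gcd a^2 + 15a + 54.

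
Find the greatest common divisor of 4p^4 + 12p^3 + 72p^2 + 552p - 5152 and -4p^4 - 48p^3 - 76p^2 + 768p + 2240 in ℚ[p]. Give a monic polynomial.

p^2 + 3p - 28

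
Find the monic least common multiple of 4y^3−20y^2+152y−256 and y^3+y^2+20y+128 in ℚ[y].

y^4−y^3+18y^2+88y−256

Apply the Euclidean algorithm:
  4y^3−20y^2+152y−256 = (4)(y^3+y^2+20y+128) + (−24y^2+72y−768)
  y^3+y^2+20y+128 = (−(1/24)y−1/6)(−24y^2+72y−768) + (0)
Last nonzero remainder: −24y^2+72y−768. Dividing through by −24 gives the monic gcd y^2−3y+32.
Then lcm(f, g) = f·g / gcd(f, g); expanding and making the result monic gives the answer.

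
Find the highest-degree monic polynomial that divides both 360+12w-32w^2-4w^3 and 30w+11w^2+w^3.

30+11w+w^2

Repeated division with remainder:
  -4w^3-32w^2+12w+360 = (-4)(w^3+11w^2+30w) + (12w^2+132w+360)
  w^3+11w^2+30w = ((1/12)w)(12w^2+132w+360) + (0)
Last nonzero remainder: 12w^2+132w+360. Dividing through by 12 gives the monic gcd w^2+11w+30.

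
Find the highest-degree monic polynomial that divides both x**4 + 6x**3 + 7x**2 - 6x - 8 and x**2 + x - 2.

Repeated division with remainder:
  x**4 + 6x**3 + 7x**2 - 6x - 8 = (x**2 + 5x + 4)(x**2 + x - 2) + (0)
The last nonzero remainder x**2 + x - 2 is already monic.

x**2 + x - 2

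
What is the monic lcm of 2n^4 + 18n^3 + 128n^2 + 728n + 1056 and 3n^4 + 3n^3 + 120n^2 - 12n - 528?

Euclidean algorithm in ℚ[n]:
  2n^4 + 18n^3 + 128n^2 + 728n + 1056 = (2/3)(3n^4 + 3n^3 + 120n^2 - 12n - 528) + (16n^3 + 48n^2 + 736n + 1408)
  3n^4 + 3n^3 + 120n^2 - 12n - 528 = ((3/16)n - 3/8)(16n^3 + 48n^2 + 736n + 1408) + (0)
Last nonzero remainder: 16n^3 + 48n^2 + 736n + 1408. Dividing through by 16 gives the monic gcd n^3 + 3n^2 + 46n + 88.
Then lcm(f, g) = f·g / gcd(f, g); expanding and making the result monic gives the answer.

n^5 + 7n^4 + 46n^3 + 236n^2 - 200n - 1056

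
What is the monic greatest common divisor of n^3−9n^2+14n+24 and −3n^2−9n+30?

1

Apply the Euclidean algorithm:
  n^3−9n^2+14n+24 = (−(1/3)n+4)(−3n^2−9n+30) + (60n−96)
  −3n^2−9n+30 = (−(1/20)n−23/100)(60n−96) + (198/25)
  60n−96 = ((250/33)n−400/33)(198/25) + (0)
The last nonzero remainder is the constant 198/25, so the polynomials are coprime and gcd = 1.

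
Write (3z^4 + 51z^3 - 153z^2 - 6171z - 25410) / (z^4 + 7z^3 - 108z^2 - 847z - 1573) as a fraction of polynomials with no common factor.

(3z^2 + 51z + 210)/(z^2 + 7z + 13)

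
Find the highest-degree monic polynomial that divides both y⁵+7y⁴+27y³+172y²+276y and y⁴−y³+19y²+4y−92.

y³+y²+21y+46

Euclidean algorithm in ℚ[y]:
  y⁵+7y⁴+27y³+172y²+276y = (y+8)(y⁴−y³+19y²+4y−92) + (16y³+16y²+336y+736)
  y⁴−y³+19y²+4y−92 = ((1/16)y−1/8)(16y³+16y²+336y+736) + (0)
Last nonzero remainder: 16y³+16y²+336y+736. Dividing through by 16 gives the monic gcd y³+y²+21y+46.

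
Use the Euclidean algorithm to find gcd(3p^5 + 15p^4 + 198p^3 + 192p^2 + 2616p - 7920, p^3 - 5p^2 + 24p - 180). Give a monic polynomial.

p^2 + p + 30

Repeated division with remainder:
  3p^5 + 15p^4 + 198p^3 + 192p^2 + 2616p - 7920 = (3p^2 + 30p + 276)(p^3 - 5p^2 + 24p - 180) + (1392p^2 + 1392p + 41760)
  p^3 - 5p^2 + 24p - 180 = ((1/1392)p - 1/232)(1392p^2 + 1392p + 41760) + (0)
Last nonzero remainder: 1392p^2 + 1392p + 41760. Dividing through by 1392 gives the monic gcd p^2 + p + 30.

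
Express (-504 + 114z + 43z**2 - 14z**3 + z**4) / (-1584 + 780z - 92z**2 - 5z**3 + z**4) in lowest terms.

(-21 - 4z + z**2)/(-66 + 5z + z**2)

Apply the Euclidean algorithm:
  z**4 - 14z**3 + 43z**2 + 114z - 504 = (z**4 - 5z**3 - 92z**2 + 780z - 1584) + (-9z**3 + 135z**2 - 666z + 1080)
  z**4 - 5z**3 - 92z**2 + 780z - 1584 = (-(1/9)z - 10/9)(-9z**3 + 135z**2 - 666z + 1080) + (-16z**2 + 160z - 384)
  -9z**3 + 135z**2 - 666z + 1080 = ((9/16)z - 45/16)(-16z**2 + 160z - 384) + (0)
Last nonzero remainder: -16z**2 + 160z - 384. Dividing through by -16 gives the monic gcd z**2 - 10z + 24.
Cancel z**2 - 10z + 24 from numerator and denominator to get the reduced form.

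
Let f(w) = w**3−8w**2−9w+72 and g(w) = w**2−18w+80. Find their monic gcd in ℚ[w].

Repeated division with remainder:
  w**3−8w**2−9w+72 = (w+10)(w**2−18w+80) + (91w−728)
  w**2−18w+80 = ((1/91)w−10/91)(91w−728) + (0)
Last nonzero remainder: 91w−728. Dividing through by 91 gives the monic gcd w−8.

w−8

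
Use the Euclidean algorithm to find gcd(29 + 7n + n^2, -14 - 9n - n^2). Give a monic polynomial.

Apply the Euclidean algorithm:
  n^2 + 7n + 29 = (-1)(-n^2 - 9n - 14) + (-2n + 15)
  -n^2 - 9n - 14 = ((1/2)n + 33/4)(-2n + 15) + (-551/4)
  -2n + 15 = ((8/551)n - 60/551)(-551/4) + (0)
The last nonzero remainder is the constant -551/4, so the polynomials are coprime and gcd = 1.

1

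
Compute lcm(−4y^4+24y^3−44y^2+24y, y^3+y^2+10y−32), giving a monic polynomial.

y^6−3y^5+9y^4−69y^3+158y^2−96y

Apply the Euclidean algorithm:
  −4y^4+24y^3−44y^2+24y = (−4y+28)(y^3+y^2+10y−32) + (−32y^2−384y+896)
  y^3+y^2+10y−32 = (−(1/32)y+11/32)(−32y^2−384y+896) + (170y−340)
  −32y^2−384y+896 = (−(16/85)y−224/85)(170y−340) + (0)
Last nonzero remainder: 170y−340. Dividing through by 170 gives the monic gcd y−2.
Then lcm(f, g) = f·g / gcd(f, g); expanding and making the result monic gives the answer.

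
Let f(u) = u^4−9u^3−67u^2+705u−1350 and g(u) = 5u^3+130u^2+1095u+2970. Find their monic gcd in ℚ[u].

u+9

Apply the Euclidean algorithm:
  u^4−9u^3−67u^2+705u−1350 = ((1/5)u−7)(5u^3+130u^2+1095u+2970) + (624u^2+7776u+19440)
  5u^3+130u^2+1095u+2970 = ((5/624)u+55/507)(624u^2+7776u+19440) + ((16170/169)u+145530/169)
  624u^2+7776u+19440 = ((17576/2695)u+12168/539)((16170/169)u+145530/169) + (0)
Last nonzero remainder: (16170/169)u+145530/169. Dividing through by 16170/169 gives the monic gcd u+9.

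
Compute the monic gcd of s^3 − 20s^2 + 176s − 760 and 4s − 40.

s − 10

Repeated division with remainder:
  s^3 − 20s^2 + 176s − 760 = ((1/4)s^2 − (5/2)s + 19)(4s − 40) + (0)
Last nonzero remainder: 4s − 40. Dividing through by 4 gives the monic gcd s − 10.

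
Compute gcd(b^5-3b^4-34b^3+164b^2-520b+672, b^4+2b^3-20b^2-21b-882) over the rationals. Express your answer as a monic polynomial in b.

Repeated division with remainder:
  b^5-3b^4-34b^3+164b^2-520b+672 = (b-5)(b^4+2b^3-20b^2-21b-882) + (-4b^3+85b^2+257b-3738)
  b^4+2b^3-20b^2-21b-882 = (-(1/4)b-93/16)(-4b^3+85b^2+257b-3738) + ((8613/16)b^2+(8613/16)b-180873/8)
  -4b^3+85b^2+257b-3738 = (-(64/8613)b+1424/8613)((8613/16)b^2+(8613/16)b-180873/8) + (0)
Last nonzero remainder: (8613/16)b^2+(8613/16)b-180873/8. Dividing through by 8613/16 gives the monic gcd b^2+b-42.

b^2+b-42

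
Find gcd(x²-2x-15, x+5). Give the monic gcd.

1

Apply the Euclidean algorithm:
  x²-2x-15 = (x-7)(x+5) + (20)
  x+5 = ((1/20)x+1/4)(20) + (0)
The last nonzero remainder is the constant 20, so the polynomials are coprime and gcd = 1.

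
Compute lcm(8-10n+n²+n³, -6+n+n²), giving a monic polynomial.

24-22n-7n²+4n³+n⁴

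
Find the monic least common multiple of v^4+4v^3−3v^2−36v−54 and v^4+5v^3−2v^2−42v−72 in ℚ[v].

v^5+8v^4+13v^3−48v^2−198v−216

Apply the Euclidean algorithm:
  v^4+4v^3−3v^2−36v−54 = (v^4+5v^3−2v^2−42v−72) + (−v^3−v^2+6v+18)
  v^4+5v^3−2v^2−42v−72 = (−v−4)(−v^3−v^2+6v+18) + (0)
Last nonzero remainder: −v^3−v^2+6v+18. Dividing through by −1 gives the monic gcd v^3+v^2−6v−18.
Then lcm(f, g) = f·g / gcd(f, g); expanding and making the result monic gives the answer.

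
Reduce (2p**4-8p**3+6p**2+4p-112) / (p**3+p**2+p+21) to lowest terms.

(2p**2-4p-16)/(p+3)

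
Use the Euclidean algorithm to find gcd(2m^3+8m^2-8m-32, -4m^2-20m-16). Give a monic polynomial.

m+4

Euclidean algorithm in ℚ[m]:
  2m^3+8m^2-8m-32 = (-(1/2)m+1/2)(-4m^2-20m-16) + (-6m-24)
  -4m^2-20m-16 = ((2/3)m+2/3)(-6m-24) + (0)
Last nonzero remainder: -6m-24. Dividing through by -6 gives the monic gcd m+4.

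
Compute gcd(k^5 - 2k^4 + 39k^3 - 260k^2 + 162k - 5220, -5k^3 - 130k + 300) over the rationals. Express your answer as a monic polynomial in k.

k^2 + 2k + 30

Euclidean algorithm in ℚ[k]:
  k^5 - 2k^4 + 39k^3 - 260k^2 + 162k - 5220 = (-(1/5)k^2 + (2/5)k - 13/5)(-5k^3 - 130k + 300) + (-148k^2 - 296k - 4440)
  -5k^3 - 130k + 300 = ((5/148)k - 5/74)(-148k^2 - 296k - 4440) + (0)
Last nonzero remainder: -148k^2 - 296k - 4440. Dividing through by -148 gives the monic gcd k^2 + 2k + 30.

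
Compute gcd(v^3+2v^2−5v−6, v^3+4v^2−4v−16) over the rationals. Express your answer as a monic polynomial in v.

v−2

Euclidean algorithm in ℚ[v]:
  v^3+2v^2−5v−6 = (v^3+4v^2−4v−16) + (−2v^2−v+10)
  v^3+4v^2−4v−16 = (−(1/2)v−7/4)(−2v^2−v+10) + (−(3/4)v+3/2)
  −2v^2−v+10 = ((8/3)v+20/3)(−(3/4)v+3/2) + (0)
Last nonzero remainder: −(3/4)v+3/2. Dividing through by −3/4 gives the monic gcd v−2.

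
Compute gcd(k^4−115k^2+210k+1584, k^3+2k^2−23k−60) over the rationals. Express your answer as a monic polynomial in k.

k+3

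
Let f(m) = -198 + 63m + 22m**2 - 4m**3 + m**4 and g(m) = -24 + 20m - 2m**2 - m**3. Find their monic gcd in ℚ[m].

-2 + m

Apply the Euclidean algorithm:
  m**4 - 4m**3 + 22m**2 + 63m - 198 = (-m + 6)(-m**3 - 2m**2 + 20m - 24) + (54m**2 - 81m - 54)
  -m**3 - 2m**2 + 20m - 24 = (-(1/54)m - 7/108)(54m**2 - 81m - 54) + ((55/4)m - 55/2)
  54m**2 - 81m - 54 = ((216/55)m + 108/55)((55/4)m - 55/2) + (0)
Last nonzero remainder: (55/4)m - 55/2. Dividing through by 55/4 gives the monic gcd m - 2.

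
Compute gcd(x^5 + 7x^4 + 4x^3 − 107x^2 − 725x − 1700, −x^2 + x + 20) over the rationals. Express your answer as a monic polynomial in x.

x^2 − x − 20

Euclidean algorithm in ℚ[x]:
  x^5 + 7x^4 + 4x^3 − 107x^2 − 725x − 1700 = (−x^3 − 8x^2 − 32x − 85)(−x^2 + x + 20) + (0)
Last nonzero remainder: −x^2 + x + 20. Dividing through by −1 gives the monic gcd x^2 − x − 20.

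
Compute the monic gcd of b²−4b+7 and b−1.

1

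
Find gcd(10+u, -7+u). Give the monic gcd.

Repeated division with remainder:
  u+10 = (u-7) + (17)
  u-7 = ((1/17)u-7/17)(17) + (0)
The last nonzero remainder is the constant 17, so the polynomials are coprime and gcd = 1.

1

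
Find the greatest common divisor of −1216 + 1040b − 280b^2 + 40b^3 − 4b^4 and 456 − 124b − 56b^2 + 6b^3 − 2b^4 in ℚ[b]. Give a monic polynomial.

By polynomial division,
  −4b^4 + 40b^3 − 280b^2 + 1040b − 1216 = (2)(−2b^4 + 6b^3 − 56b^2 − 124b + 456) + (28b^3 − 168b^2 + 1288b − 2128)
  −2b^4 + 6b^3 − 56b^2 − 124b + 456 = (−(1/14)b − 3/14)(28b^3 − 168b^2 + 1288b − 2128) + (0)
Last nonzero remainder: 28b^3 − 168b^2 + 1288b − 2128. Dividing through by 28 gives the monic gcd b^3 − 6b^2 + 46b − 76.

−76 + 46b − 6b^2 + b^3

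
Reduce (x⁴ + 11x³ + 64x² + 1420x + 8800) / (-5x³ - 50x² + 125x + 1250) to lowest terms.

(-x³ - x² - 54x - 880)/(5x² - 125)

Repeated division with remainder:
  x⁴ + 11x³ + 64x² + 1420x + 8800 = (-(1/5)x - 1/5)(-5x³ - 50x² + 125x + 1250) + (79x² + 1695x + 9050)
  -5x³ - 50x² + 125x + 1250 = (-(5/79)x + 4525/6241)(79x² + 1695x + 9050) + (-(3315000/6241)x - 33150000/6241)
  79x² + 1695x + 9050 = (-(493039/3315000)x - 1129621/663000)(-(3315000/6241)x - 33150000/6241) + (0)
Last nonzero remainder: -(3315000/6241)x - 33150000/6241. Dividing through by -3315000/6241 gives the monic gcd x + 10.
Cancel x + 10 from numerator and denominator to get the reduced form.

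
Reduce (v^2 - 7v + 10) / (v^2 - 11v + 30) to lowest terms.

(v - 2)/(v - 6)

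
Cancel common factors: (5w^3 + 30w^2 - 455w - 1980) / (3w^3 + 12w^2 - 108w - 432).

(5w^2 + 10w - 495)/(3w^2 - 108)

Repeated division with remainder:
  5w^3 + 30w^2 - 455w - 1980 = (5/3)(3w^3 + 12w^2 - 108w - 432) + (10w^2 - 275w - 1260)
  3w^3 + 12w^2 - 108w - 432 = ((3/10)w + 189/20)(10w^2 - 275w - 1260) + ((11475/4)w + 11475)
  10w^2 - 275w - 1260 = ((8/2295)w - 28/255)((11475/4)w + 11475) + (0)
Last nonzero remainder: (11475/4)w + 11475. Dividing through by 11475/4 gives the monic gcd w + 4.
Cancel w + 4 from numerator and denominator to get the reduced form.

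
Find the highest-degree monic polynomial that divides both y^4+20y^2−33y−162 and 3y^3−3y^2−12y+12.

By polynomial division,
  y^4+20y^2−33y−162 = ((1/3)y+1/3)(3y^3−3y^2−12y+12) + (25y^2−33y−166)
  3y^3−3y^2−12y+12 = ((3/25)y+24/625)(25y^2−33y−166) + ((5742/625)y+11484/625)
  25y^2−33y−166 = ((15625/5742)y−51875/5742)((5742/625)y+11484/625) + (0)
Last nonzero remainder: (5742/625)y+11484/625. Dividing through by 5742/625 gives the monic gcd y+2.

y+2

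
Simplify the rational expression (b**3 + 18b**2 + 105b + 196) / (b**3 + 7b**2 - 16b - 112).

Apply the Euclidean algorithm:
  b**3 + 18b**2 + 105b + 196 = (b**3 + 7b**2 - 16b - 112) + (11b**2 + 121b + 308)
  b**3 + 7b**2 - 16b - 112 = ((1/11)b - 4/11)(11b**2 + 121b + 308) + (0)
Last nonzero remainder: 11b**2 + 121b + 308. Dividing through by 11 gives the monic gcd b**2 + 11b + 28.
Cancel b**2 + 11b + 28 from numerator and denominator to get the reduced form.

(b + 7)/(b - 4)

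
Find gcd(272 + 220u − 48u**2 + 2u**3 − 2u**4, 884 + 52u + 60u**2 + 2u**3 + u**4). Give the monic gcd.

34 + 2u + u**2

Apply the Euclidean algorithm:
  −2u**4 + 2u**3 − 48u**2 + 220u + 272 = (−2)(u**4 + 2u**3 + 60u**2 + 52u + 884) + (6u**3 + 72u**2 + 324u + 2040)
  u**4 + 2u**3 + 60u**2 + 52u + 884 = ((1/6)u − 5/3)(6u**3 + 72u**2 + 324u + 2040) + (126u**2 + 252u + 4284)
  6u**3 + 72u**2 + 324u + 2040 = ((1/21)u + 10/21)(126u**2 + 252u + 4284) + (0)
Last nonzero remainder: 126u**2 + 252u + 4284. Dividing through by 126 gives the monic gcd u**2 + 2u + 34.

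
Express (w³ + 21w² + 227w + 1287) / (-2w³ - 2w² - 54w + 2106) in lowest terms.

(-w - 11)/(2w - 18)

By polynomial division,
  w³ + 21w² + 227w + 1287 = (-1/2)(-2w³ - 2w² - 54w + 2106) + (20w² + 200w + 2340)
  -2w³ - 2w² - 54w + 2106 = (-(1/10)w + 9/10)(20w² + 200w + 2340) + (0)
Last nonzero remainder: 20w² + 200w + 2340. Dividing through by 20 gives the monic gcd w² + 10w + 117.
Cancel w² + 10w + 117 from numerator and denominator to get the reduced form.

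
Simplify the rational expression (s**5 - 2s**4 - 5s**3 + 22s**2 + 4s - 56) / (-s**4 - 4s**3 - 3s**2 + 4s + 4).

Euclidean algorithm in ℚ[s]:
  s**5 - 2s**4 - 5s**3 + 22s**2 + 4s - 56 = (-s + 6)(-s**4 - 4s**3 - 3s**2 + 4s + 4) + (16s**3 + 44s**2 - 16s - 80)
  -s**4 - 4s**3 - 3s**2 + 4s + 4 = (-(1/16)s - 5/64)(16s**3 + 44s**2 - 16s - 80) + (-(9/16)s**2 - (9/4)s - 9/4)
  16s**3 + 44s**2 - 16s - 80 = (-(256/9)s + 320/9)(-(9/16)s**2 - (9/4)s - 9/4) + (0)
Last nonzero remainder: -(9/16)s**2 - (9/4)s - 9/4. Dividing through by -9/16 gives the monic gcd s**2 + 4s + 4.
Cancel s**2 + 4s + 4 from numerator and denominator to get the reduced form.

(-s**3 + 6s**2 - 15s + 14)/(s**2 - 1)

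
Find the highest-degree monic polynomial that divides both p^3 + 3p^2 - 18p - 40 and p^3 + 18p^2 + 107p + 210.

Apply the Euclidean algorithm:
  p^3 + 3p^2 - 18p - 40 = (p^3 + 18p^2 + 107p + 210) + (-15p^2 - 125p - 250)
  p^3 + 18p^2 + 107p + 210 = (-(1/15)p - 29/45)(-15p^2 - 125p - 250) + ((88/9)p + 440/9)
  -15p^2 - 125p - 250 = (-(135/88)p - 225/44)((88/9)p + 440/9) + (0)
Last nonzero remainder: (88/9)p + 440/9. Dividing through by 88/9 gives the monic gcd p + 5.

p + 5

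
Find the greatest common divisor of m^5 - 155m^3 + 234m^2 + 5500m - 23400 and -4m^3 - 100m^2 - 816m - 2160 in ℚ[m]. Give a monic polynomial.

Repeated division with remainder:
  m^5 - 155m^3 + 234m^2 + 5500m - 23400 = (-(1/4)m^2 + (25/4)m - 133/2)(-4m^3 - 100m^2 - 816m - 2160) + (-1856m^2 - 35264m - 167040)
  -4m^3 - 100m^2 - 816m - 2160 = ((1/464)m + 3/232)(-1856m^2 - 35264m - 167040) + (0)
Last nonzero remainder: -1856m^2 - 35264m - 167040. Dividing through by -1856 gives the monic gcd m^2 + 19m + 90.

m^2 + 19m + 90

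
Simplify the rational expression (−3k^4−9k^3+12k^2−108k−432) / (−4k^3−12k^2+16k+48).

Apply the Euclidean algorithm:
  −3k^4−9k^3+12k^2−108k−432 = ((3/4)k)(−4k^3−12k^2+16k+48) + (−144k−432)
  −4k^3−12k^2+16k+48 = ((1/36)k^2−1/9)(−144k−432) + (0)
Last nonzero remainder: −144k−432. Dividing through by −144 gives the monic gcd k+3.
Cancel k+3 from numerator and denominator to get the reduced form.

(3k^3−12k+144)/(4k^2−16)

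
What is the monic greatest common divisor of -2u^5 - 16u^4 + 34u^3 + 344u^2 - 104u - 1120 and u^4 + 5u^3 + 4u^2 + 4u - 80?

Apply the Euclidean algorithm:
  -2u^5 - 16u^4 + 34u^3 + 344u^2 - 104u - 1120 = (-2u - 6)(u^4 + 5u^3 + 4u^2 + 4u - 80) + (72u^3 + 376u^2 - 240u - 1600)
  u^4 + 5u^3 + 4u^2 + 4u - 80 = ((1/72)u - 1/324)(72u^3 + 376u^2 - 240u - 1600) + ((688/81)u^2 + (688/27)u - 6880/81)
  72u^3 + 376u^2 - 240u - 1600 = ((729/86)u + 810/43)((688/81)u^2 + (688/27)u - 6880/81) + (0)
Last nonzero remainder: (688/81)u^2 + (688/27)u - 6880/81. Dividing through by 688/81 gives the monic gcd u^2 + 3u - 10.

u^2 + 3u - 10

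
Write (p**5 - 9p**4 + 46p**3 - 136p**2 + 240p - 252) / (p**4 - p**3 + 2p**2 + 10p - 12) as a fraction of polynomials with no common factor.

(p**3 - 7p**2 + 26p - 42)/(p**2 + p - 2)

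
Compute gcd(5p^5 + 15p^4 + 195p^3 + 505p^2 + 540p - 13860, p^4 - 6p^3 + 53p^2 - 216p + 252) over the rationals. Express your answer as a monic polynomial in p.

Apply the Euclidean algorithm:
  5p^5 + 15p^4 + 195p^3 + 505p^2 + 540p - 13860 = (5p + 45)(p^4 - 6p^3 + 53p^2 - 216p + 252) + (200p^3 - 800p^2 + 9000p - 25200)
  p^4 - 6p^3 + 53p^2 - 216p + 252 = ((1/200)p - 1/100)(200p^3 - 800p^2 + 9000p - 25200) + (0)
Last nonzero remainder: 200p^3 - 800p^2 + 9000p - 25200. Dividing through by 200 gives the monic gcd p^3 - 4p^2 + 45p - 126.

p^3 - 4p^2 + 45p - 126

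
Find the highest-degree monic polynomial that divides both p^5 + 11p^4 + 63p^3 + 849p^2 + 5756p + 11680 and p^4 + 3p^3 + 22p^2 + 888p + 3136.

p^2 + 12p + 32

Repeated division with remainder:
  p^5 + 11p^4 + 63p^3 + 849p^2 + 5756p + 11680 = (p + 8)(p^4 + 3p^3 + 22p^2 + 888p + 3136) + (17p^3 − 215p^2 − 4484p − 13408)
  p^4 + 3p^3 + 22p^2 + 888p + 3136 = ((1/17)p + 266/289)(17p^3 − 215p^2 − 4484p − 13408) + ((139776/289)p^2 + (1677312/289)p + 4472832/289)
  17p^3 − 215p^2 − 4484p − 13408 = ((4913/139776)p − 121091/139776)((139776/289)p^2 + (1677312/289)p + 4472832/289) + (0)
Last nonzero remainder: (139776/289)p^2 + (1677312/289)p + 4472832/289. Dividing through by 139776/289 gives the monic gcd p^2 + 12p + 32.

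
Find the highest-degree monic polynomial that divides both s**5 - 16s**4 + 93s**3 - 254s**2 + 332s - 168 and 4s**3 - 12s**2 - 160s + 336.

s**2 - 9s + 14

Apply the Euclidean algorithm:
  s**5 - 16s**4 + 93s**3 - 254s**2 + 332s - 168 = ((1/4)s**2 - (13/4)s + 47/2)(4s**3 - 12s**2 - 160s + 336) + (-576s**2 + 5184s - 8064)
  4s**3 - 12s**2 - 160s + 336 = (-(1/144)s - 1/24)(-576s**2 + 5184s - 8064) + (0)
Last nonzero remainder: -576s**2 + 5184s - 8064. Dividing through by -576 gives the monic gcd s**2 - 9s + 14.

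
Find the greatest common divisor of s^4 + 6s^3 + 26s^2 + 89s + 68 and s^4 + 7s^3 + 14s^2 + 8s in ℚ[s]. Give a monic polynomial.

Apply the Euclidean algorithm:
  s^4 + 6s^3 + 26s^2 + 89s + 68 = (s^4 + 7s^3 + 14s^2 + 8s) + (−s^3 + 12s^2 + 81s + 68)
  s^4 + 7s^3 + 14s^2 + 8s = (−s − 19)(−s^3 + 12s^2 + 81s + 68) + (323s^2 + 1615s + 1292)
  −s^3 + 12s^2 + 81s + 68 = (−(1/323)s + 1/19)(323s^2 + 1615s + 1292) + (0)
Last nonzero remainder: 323s^2 + 1615s + 1292. Dividing through by 323 gives the monic gcd s^2 + 5s + 4.

s^2 + 5s + 4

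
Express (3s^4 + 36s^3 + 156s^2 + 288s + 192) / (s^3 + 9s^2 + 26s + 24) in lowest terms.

(3s^2 + 18s + 24)/(s + 3)

Apply the Euclidean algorithm:
  3s^4 + 36s^3 + 156s^2 + 288s + 192 = (3s + 9)(s^3 + 9s^2 + 26s + 24) + (-3s^2 - 18s - 24)
  s^3 + 9s^2 + 26s + 24 = (-(1/3)s - 1)(-3s^2 - 18s - 24) + (0)
Last nonzero remainder: -3s^2 - 18s - 24. Dividing through by -3 gives the monic gcd s^2 + 6s + 8.
Cancel s^2 + 6s + 8 from numerator and denominator to get the reduced form.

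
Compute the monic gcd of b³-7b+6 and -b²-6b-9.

Apply the Euclidean algorithm:
  b³-7b+6 = (-b+6)(-b²-6b-9) + (20b+60)
  -b²-6b-9 = (-(1/20)b-3/20)(20b+60) + (0)
Last nonzero remainder: 20b+60. Dividing through by 20 gives the monic gcd b+3.

b+3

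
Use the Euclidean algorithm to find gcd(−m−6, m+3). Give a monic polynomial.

1

Apply the Euclidean algorithm:
  −m−6 = (−1)(m+3) + (−3)
  m+3 = (−(1/3)m−1)(−3) + (0)
The last nonzero remainder is the constant −3, so the polynomials are coprime and gcd = 1.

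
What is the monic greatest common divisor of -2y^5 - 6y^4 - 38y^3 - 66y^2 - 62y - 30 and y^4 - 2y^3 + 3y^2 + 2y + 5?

By polynomial division,
  -2y^5 - 6y^4 - 38y^3 - 66y^2 - 62y - 30 = (-2y - 10)(y^4 - 2y^3 + 3y^2 + 2y + 5) + (-52y^3 - 32y^2 - 32y + 20)
  y^4 - 2y^3 + 3y^2 + 2y + 5 = (-(1/52)y + 17/338)(-52y^3 - 32y^2 - 32y + 20) + ((675/169)y^2 + (675/169)y + 675/169)
  -52y^3 - 32y^2 - 32y + 20 = (-(8788/675)y + 676/135)((675/169)y^2 + (675/169)y + 675/169) + (0)
Last nonzero remainder: (675/169)y^2 + (675/169)y + 675/169. Dividing through by 675/169 gives the monic gcd y^2 + y + 1.

y^2 + y + 1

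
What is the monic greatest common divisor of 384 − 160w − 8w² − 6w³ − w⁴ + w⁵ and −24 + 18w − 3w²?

8 − 6w + w²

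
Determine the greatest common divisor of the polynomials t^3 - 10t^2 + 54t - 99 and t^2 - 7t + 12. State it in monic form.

Apply the Euclidean algorithm:
  t^3 - 10t^2 + 54t - 99 = (t - 3)(t^2 - 7t + 12) + (21t - 63)
  t^2 - 7t + 12 = ((1/21)t - 4/21)(21t - 63) + (0)
Last nonzero remainder: 21t - 63. Dividing through by 21 gives the monic gcd t - 3.

t - 3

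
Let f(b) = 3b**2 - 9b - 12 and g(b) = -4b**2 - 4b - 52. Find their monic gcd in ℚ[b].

1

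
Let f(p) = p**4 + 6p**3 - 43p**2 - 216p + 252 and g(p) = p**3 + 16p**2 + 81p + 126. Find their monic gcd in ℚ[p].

p**2 + 13p + 42

Euclidean algorithm in ℚ[p]:
  p**4 + 6p**3 - 43p**2 - 216p + 252 = (p - 10)(p**3 + 16p**2 + 81p + 126) + (36p**2 + 468p + 1512)
  p**3 + 16p**2 + 81p + 126 = ((1/36)p + 1/12)(36p**2 + 468p + 1512) + (0)
Last nonzero remainder: 36p**2 + 468p + 1512. Dividing through by 36 gives the monic gcd p**2 + 13p + 42.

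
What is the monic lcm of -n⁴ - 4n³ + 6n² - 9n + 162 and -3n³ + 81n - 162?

n⁵ + n⁴ - 18n³ + 27n² - 189n + 486

Repeated division with remainder:
  -n⁴ - 4n³ + 6n² - 9n + 162 = ((1/3)n + 4/3)(-3n³ + 81n - 162) + (-21n² - 63n + 378)
  -3n³ + 81n - 162 = ((1/7)n - 3/7)(-21n² - 63n + 378) + (0)
Last nonzero remainder: -21n² - 63n + 378. Dividing through by -21 gives the monic gcd n² + 3n - 18.
Then lcm(f, g) = f·g / gcd(f, g); expanding and making the result monic gives the answer.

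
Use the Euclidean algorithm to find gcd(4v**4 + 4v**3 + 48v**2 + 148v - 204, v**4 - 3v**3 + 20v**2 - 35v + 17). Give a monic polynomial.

v**3 - 2v**2 + 18v - 17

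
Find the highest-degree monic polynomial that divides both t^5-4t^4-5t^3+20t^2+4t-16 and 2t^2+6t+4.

t^2+3t+2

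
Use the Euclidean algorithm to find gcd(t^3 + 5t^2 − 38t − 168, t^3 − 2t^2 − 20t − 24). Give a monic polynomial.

t − 6

Apply the Euclidean algorithm:
  t^3 + 5t^2 − 38t − 168 = (t^3 − 2t^2 − 20t − 24) + (7t^2 − 18t − 144)
  t^3 − 2t^2 − 20t − 24 = ((1/7)t + 4/49)(7t^2 − 18t − 144) + ((100/49)t − 600/49)
  7t^2 − 18t − 144 = ((343/100)t + 294/25)((100/49)t − 600/49) + (0)
Last nonzero remainder: (100/49)t − 600/49. Dividing through by 100/49 gives the monic gcd t − 6.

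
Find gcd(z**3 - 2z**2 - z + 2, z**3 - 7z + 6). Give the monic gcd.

Euclidean algorithm in ℚ[z]:
  z**3 - 2z**2 - z + 2 = (z**3 - 7z + 6) + (-2z**2 + 6z - 4)
  z**3 - 7z + 6 = (-(1/2)z - 3/2)(-2z**2 + 6z - 4) + (0)
Last nonzero remainder: -2z**2 + 6z - 4. Dividing through by -2 gives the monic gcd z**2 - 3z + 2.

z**2 - 3z + 2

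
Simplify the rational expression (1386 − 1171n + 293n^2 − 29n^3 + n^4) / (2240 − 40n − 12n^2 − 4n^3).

(198 − 139n + 22n^2 − n^3)/(320 + 40n + 4n^2)

Euclidean algorithm in ℚ[n]:
  n^4 − 29n^3 + 293n^2 − 1171n + 1386 = (−(1/4)n + 8)(−4n^3 − 12n^2 − 40n + 2240) + (379n^2 − 291n − 16534)
  −4n^3 − 12n^2 − 40n + 2240 = (−(4/379)n − 5712/143641)(379n^2 − 291n − 16534) + (−(32473376/143641)n + 227313632/143641)
  379n^2 − 291n − 16534 = (−(54439939/32473376)n − 169640021/16236688)(−(32473376/143641)n + 227313632/143641) + (0)
Last nonzero remainder: −(32473376/143641)n + 227313632/143641. Dividing through by −32473376/143641 gives the monic gcd n − 7.
Cancel n − 7 from numerator and denominator to get the reduced form.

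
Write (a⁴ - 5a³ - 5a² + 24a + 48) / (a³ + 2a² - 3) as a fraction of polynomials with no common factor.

Apply the Euclidean algorithm:
  a⁴ - 5a³ - 5a² + 24a + 48 = (a - 7)(a³ + 2a² - 3) + (9a² + 27a + 27)
  a³ + 2a² - 3 = ((1/9)a - 1/9)(9a² + 27a + 27) + (0)
Last nonzero remainder: 9a² + 27a + 27. Dividing through by 9 gives the monic gcd a² + 3a + 3.
Cancel a² + 3a + 3 from numerator and denominator to get the reduced form.

(a² - 8a + 16)/(a - 1)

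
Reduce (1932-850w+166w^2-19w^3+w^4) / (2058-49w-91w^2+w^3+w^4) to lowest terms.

(46-6w+w^2)/(49+14w+w^2)

Euclidean algorithm in ℚ[w]:
  w^4-19w^3+166w^2-850w+1932 = (w^4+w^3-91w^2-49w+2058) + (-20w^3+257w^2-801w-126)
  w^4+w^3-91w^2-49w+2058 = (-(1/20)w-277/400)(-20w^3+257w^2-801w-126) + ((18769/400)w^2-(243997/400)w+394149/200)
  -20w^3+257w^2-801w-126 = (-(8000/18769)w-1200/18769)((18769/400)w^2-(243997/400)w+394149/200) + (0)
Last nonzero remainder: (18769/400)w^2-(243997/400)w+394149/200. Dividing through by 18769/400 gives the monic gcd w^2-13w+42.
Cancel w^2-13w+42 from numerator and denominator to get the reduced form.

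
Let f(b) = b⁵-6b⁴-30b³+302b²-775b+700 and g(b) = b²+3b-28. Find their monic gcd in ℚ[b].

By polynomial division,
  b⁵-6b⁴-30b³+302b²-775b+700 = (b³-9b²+25b-25)(b²+3b-28) + (0)
The last nonzero remainder b²+3b-28 is already monic.

b²+3b-28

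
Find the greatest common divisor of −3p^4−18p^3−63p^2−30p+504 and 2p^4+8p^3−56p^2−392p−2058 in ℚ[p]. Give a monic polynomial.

p^2+4p+21

By polynomial division,
  −3p^4−18p^3−63p^2−30p+504 = (−3/2)(2p^4+8p^3−56p^2−392p−2058) + (−6p^3−147p^2−618p−2583)
  2p^4+8p^3−56p^2−392p−2058 = (−(1/3)p+41/6)(−6p^3−147p^2−618p−2583) + ((1485/2)p^2+2970p+31185/2)
  −6p^3−147p^2−618p−2583 = (−(4/495)p−82/495)((1485/2)p^2+2970p+31185/2) + (0)
Last nonzero remainder: (1485/2)p^2+2970p+31185/2. Dividing through by 1485/2 gives the monic gcd p^2+4p+21.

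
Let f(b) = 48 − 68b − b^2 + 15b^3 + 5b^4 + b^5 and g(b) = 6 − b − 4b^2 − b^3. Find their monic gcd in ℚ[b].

−3 + 2b + b^2

Apply the Euclidean algorithm:
  b^5 + 5b^4 + 15b^3 − b^2 − 68b + 48 = (−b^2 − b − 10)(−b^3 − 4b^2 − b + 6) + (−36b^2 − 72b + 108)
  −b^3 − 4b^2 − b + 6 = ((1/36)b + 1/18)(−36b^2 − 72b + 108) + (0)
Last nonzero remainder: −36b^2 − 72b + 108. Dividing through by −36 gives the monic gcd b^2 + 2b − 3.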